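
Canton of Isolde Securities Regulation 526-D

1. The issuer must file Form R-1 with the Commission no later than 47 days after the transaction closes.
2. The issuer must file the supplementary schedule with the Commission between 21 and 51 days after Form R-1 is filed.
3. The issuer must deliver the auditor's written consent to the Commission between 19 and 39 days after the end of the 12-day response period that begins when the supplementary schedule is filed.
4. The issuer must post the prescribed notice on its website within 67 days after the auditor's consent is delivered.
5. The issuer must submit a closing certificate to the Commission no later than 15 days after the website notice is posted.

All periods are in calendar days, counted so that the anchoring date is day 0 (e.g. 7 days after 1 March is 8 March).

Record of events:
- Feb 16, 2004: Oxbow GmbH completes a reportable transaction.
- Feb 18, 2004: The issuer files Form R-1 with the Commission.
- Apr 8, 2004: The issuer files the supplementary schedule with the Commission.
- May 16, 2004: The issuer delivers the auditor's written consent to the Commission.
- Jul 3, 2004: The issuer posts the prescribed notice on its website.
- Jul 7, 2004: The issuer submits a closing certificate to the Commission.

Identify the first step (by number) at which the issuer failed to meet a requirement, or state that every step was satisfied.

Step 1 — counting 47 days from Feb 16, 2004 (when the transaction closes) gives a deadline of Apr 3, 2004; Feb 18, 2004 is within that limit.
Step 2 — 21 and 51 days from Feb 18, 2004 (when Form R-1 is filed) are Mar 10, 2004 and Apr 9, 2004 respectively; Apr 8, 2004 falls inside that range.
Step 3 — 19 and 39 days from Apr 20, 2004 (end of the 12-day response period, which began when the supplementary schedule is filed on Apr 8, 2004) are May 9, 2004 and May 29, 2004 respectively; done May 16, 2004 — within the window.
Step 4 — counting 67 days from May 16, 2004 (when the auditor's consent is delivered) gives a deadline of Jul 22, 2004; done Jul 3, 2004 — timely.
Step 5 — counting 15 days from Jul 3, 2004 (when the website notice is posted) gives a deadline of Jul 18, 2004; Jul 7, 2004 is within that limit.

None — every step was satisfied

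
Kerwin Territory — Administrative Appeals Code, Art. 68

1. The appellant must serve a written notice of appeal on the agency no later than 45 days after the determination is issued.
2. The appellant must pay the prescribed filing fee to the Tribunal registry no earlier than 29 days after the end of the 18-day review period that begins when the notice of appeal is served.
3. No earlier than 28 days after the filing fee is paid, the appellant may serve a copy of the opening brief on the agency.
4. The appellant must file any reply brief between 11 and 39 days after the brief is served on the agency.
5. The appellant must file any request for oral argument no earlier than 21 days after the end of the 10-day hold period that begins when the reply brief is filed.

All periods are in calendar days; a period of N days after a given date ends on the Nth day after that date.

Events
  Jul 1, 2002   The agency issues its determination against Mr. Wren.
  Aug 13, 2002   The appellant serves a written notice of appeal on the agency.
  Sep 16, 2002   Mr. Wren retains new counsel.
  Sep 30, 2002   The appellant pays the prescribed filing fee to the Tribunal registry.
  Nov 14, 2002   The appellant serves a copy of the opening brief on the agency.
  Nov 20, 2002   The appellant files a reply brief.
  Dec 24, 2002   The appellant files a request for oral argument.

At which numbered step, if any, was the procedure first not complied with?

(1) due by Jul 1, 2002 + 45 days = Aug 15, 2002; done Aug 13, 2002 — timely.
(2) permitted from Aug 31, 2002 + 29 days = Sep 29, 2002 onward; Sep 30, 2002 is on or after that date.
(3) permitted from Sep 30, 2002 + 28 days = Oct 28, 2002 onward; done Nov 14, 2002, after the minimum wait.
(4) the permitted window runs from Nov 14, 2002 + 11 = Nov 25, 2002 to Nov 14, 2002 + 39 = Dec 23, 2002; Nov 20, 2002 is 5 days too early.

Step 4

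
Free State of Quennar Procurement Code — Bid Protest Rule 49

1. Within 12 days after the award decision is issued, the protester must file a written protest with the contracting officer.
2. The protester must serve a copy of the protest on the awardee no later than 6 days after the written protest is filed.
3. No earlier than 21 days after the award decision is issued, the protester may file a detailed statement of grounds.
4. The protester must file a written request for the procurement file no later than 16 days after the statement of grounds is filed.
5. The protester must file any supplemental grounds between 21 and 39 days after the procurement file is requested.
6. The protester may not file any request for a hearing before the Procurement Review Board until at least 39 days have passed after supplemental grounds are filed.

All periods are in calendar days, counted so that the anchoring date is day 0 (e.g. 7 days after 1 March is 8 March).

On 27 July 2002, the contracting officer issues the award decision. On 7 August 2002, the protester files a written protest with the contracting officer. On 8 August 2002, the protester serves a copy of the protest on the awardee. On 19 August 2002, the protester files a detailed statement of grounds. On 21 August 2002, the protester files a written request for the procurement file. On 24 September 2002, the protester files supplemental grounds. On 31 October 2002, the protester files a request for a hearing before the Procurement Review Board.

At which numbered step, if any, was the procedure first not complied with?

Step 6

Step 1 — counting 12 days from 27 July 2002 (when the award decision is issued) gives a deadline of 8 August 2002; done 7 August 2002 — timely.
Step 2 — counting 6 days from 7 August 2002 (when the written protest is filed) gives a deadline of 13 August 2002; done 8 August 2002 — timely.
Step 3 — must wait 21 days from 27 July 2002 (when the award decision is issued), so not before 17 August 2002; done 19 August 2002 — permitted.
Step 4 — counting 16 days from 19 August 2002 (when the statement of grounds is filed) gives a deadline of 4 September 2002; 21 August 2002 is within that limit.
Step 5 — 21 and 39 days from 21 August 2002 (when the procurement file is requested) are 11 September 2002 and 29 September 2002 respectively; done 24 September 2002 — within the window.
Step 6 — must wait 39 days from 24 September 2002 (when supplemental grounds are filed), so not before 2 November 2002; done 31 October 2002 — 2 days too early.
The analysis stops there.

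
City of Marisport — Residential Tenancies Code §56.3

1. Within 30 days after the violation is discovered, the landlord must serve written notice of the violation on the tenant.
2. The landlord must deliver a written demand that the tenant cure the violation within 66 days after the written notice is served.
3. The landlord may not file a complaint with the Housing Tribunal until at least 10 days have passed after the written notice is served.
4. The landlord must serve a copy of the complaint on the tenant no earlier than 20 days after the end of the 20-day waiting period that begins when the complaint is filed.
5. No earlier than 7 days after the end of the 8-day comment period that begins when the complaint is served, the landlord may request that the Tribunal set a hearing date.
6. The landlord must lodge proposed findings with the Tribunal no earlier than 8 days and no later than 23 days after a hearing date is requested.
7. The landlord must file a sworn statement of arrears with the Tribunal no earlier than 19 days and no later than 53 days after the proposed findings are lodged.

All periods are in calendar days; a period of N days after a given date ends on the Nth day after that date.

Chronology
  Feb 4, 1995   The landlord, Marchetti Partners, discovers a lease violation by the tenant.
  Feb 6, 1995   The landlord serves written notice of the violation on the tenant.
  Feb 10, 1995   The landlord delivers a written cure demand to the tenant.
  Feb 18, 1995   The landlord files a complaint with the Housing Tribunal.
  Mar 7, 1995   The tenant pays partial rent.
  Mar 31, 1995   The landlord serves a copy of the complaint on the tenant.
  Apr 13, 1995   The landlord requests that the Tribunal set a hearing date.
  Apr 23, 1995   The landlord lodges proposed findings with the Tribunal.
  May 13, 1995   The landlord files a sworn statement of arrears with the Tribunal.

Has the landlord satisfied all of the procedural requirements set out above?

Step 1 — counting 30 days from Feb 4, 1995 (when the violation is discovered) gives a deadline of Mar 6, 1995; done Feb 6, 1995 — timely.
Step 2 — counting 66 days from Feb 6, 1995 (when the written notice is served) gives a deadline of Apr 13, 1995; Feb 10, 1995 is within that limit.
Step 3 — must wait 10 days from Feb 6, 1995 (when the written notice is served), so not before Feb 16, 1995; done Feb 18, 1995, after the minimum wait.
Step 4 — must wait 20 days from Mar 10, 1995 (end of the 20-day waiting period, which began when the complaint is filed on Feb 18, 1995), so not before Mar 30, 1995; done Mar 31, 1995, after the minimum wait.
Step 5 — must wait 7 days from Apr 8, 1995 (end of the 8-day comment period, which began when the complaint is served on Mar 31, 1995), so not before Apr 15, 1995; Apr 13, 1995 is 2 days before the earliest permitted date.
The analysis stops there.

No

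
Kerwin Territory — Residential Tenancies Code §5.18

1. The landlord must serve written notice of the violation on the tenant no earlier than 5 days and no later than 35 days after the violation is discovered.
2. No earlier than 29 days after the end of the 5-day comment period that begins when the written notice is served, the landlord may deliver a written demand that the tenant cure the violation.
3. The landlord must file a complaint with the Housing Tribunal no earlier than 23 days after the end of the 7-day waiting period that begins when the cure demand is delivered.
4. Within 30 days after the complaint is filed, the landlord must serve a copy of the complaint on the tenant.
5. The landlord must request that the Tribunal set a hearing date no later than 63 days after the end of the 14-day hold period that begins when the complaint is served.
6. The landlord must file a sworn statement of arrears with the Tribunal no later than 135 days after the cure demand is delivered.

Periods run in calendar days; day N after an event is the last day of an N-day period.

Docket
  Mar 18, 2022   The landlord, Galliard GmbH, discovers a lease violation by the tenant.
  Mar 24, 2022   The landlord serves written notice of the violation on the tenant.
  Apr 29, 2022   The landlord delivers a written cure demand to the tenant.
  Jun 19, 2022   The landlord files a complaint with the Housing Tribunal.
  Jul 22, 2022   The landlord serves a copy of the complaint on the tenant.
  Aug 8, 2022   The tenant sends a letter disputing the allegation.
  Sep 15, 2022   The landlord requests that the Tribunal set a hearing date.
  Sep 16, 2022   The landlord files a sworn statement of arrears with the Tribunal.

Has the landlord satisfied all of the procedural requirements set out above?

Step 1: the window is 5–35 days after Mar 18, 2022 (when the violation is discovered), so Mar 23, 2022 through Apr 22, 2022; done Mar 24, 2022, which is between those dates.
Step 2: the earliest permitted date is 29 days after Mar 29, 2022 (end of the 5-day comment period, which began when the written notice is served on Mar 24, 2022), i.e. Apr 27, 2022; done Apr 29, 2022 — permitted.
Step 3: the earliest permitted date is 23 days after May 6, 2022 (end of the 7-day waiting period, which began when the cure demand is delivered on Apr 29, 2022), i.e. May 29, 2022; done Jun 19, 2022, after the minimum wait.
Step 4: 30 days after Jun 19, 2022 (when the complaint is filed) is Jul 19, 2022; done Jul 22, 2022 — 3 days late.
That is the first point of non-compliance.

No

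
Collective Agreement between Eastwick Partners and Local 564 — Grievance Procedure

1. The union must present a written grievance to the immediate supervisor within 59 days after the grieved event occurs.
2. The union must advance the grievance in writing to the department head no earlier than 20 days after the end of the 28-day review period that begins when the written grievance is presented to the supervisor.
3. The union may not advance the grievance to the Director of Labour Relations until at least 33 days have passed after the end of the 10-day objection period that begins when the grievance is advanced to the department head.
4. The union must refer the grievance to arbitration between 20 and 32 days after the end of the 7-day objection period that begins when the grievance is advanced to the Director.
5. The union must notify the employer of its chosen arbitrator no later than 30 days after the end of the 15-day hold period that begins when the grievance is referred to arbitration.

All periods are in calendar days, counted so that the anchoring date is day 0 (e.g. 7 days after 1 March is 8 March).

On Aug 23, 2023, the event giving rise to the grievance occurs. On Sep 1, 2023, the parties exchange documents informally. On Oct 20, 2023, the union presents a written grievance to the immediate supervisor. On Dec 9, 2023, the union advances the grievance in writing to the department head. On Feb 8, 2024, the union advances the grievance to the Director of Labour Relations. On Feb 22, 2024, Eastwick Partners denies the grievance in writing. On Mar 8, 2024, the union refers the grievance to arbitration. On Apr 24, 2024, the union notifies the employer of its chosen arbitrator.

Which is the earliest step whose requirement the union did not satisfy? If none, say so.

(1) due by Aug 23, 2023 + 59 days = Oct 21, 2023; Oct 20, 2023 is within that limit.
(2) permitted from Nov 17, 2023 + 20 days = Dec 7, 2023 onward; done Dec 9, 2023 — permitted.
(3) permitted from Dec 19, 2023 + 33 days = Jan 21, 2024 onward; done Feb 8, 2024 — permitted.
(4) the permitted window runs from Feb 15, 2024 + 20 = Mar 6, 2024 to Feb 15, 2024 + 32 = Mar 18, 2024; done Mar 8, 2024, which is between those dates.
(5) due by Mar 23, 2024 + 30 days = Apr 22, 2024; Apr 24, 2024 misses that deadline by 2 days.
The analysis stops there.

Step 5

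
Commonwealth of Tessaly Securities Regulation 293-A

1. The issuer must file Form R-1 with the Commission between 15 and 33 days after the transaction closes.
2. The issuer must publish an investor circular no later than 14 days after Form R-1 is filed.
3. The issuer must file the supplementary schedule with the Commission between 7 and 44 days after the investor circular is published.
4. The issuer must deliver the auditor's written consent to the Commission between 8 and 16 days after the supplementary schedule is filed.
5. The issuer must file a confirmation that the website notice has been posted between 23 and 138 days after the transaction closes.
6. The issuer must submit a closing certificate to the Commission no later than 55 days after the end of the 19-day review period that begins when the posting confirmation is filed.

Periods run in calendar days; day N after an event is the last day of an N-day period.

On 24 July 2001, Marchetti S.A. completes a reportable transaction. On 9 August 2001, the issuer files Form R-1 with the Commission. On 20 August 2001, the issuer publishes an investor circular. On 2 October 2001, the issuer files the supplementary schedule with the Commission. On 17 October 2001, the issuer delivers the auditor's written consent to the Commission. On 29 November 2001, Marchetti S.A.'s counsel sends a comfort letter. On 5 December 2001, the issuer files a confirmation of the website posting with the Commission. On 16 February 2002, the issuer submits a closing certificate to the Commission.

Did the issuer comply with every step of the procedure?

(1) the permitted window runs from 24 July 2001 + 15 = 8 August 2001 to 24 July 2001 + 33 = 26 August 2001; 9 August 2001 falls inside that range.
(2) due by 9 August 2001 + 14 days = 23 August 2001; 20 August 2001 is within that limit.
(3) the permitted window runs from 20 August 2001 + 7 = 27 August 2001 to 20 August 2001 + 44 = 3 October 2001; done 2 October 2001, which is between those dates.
(4) the permitted window runs from 2 October 2001 + 8 = 10 October 2001 to 2 October 2001 + 16 = 18 October 2001; 17 October 2001 falls inside that range.
(5) the permitted window runs from 24 July 2001 + 23 = 16 August 2001 to 24 July 2001 + 138 = 9 December 2001; done 5 December 2001, which is between those dates.
(6) due by 24 December 2001 + 55 days = 17 February 2002; done 16 February 2002 — timely.

Yes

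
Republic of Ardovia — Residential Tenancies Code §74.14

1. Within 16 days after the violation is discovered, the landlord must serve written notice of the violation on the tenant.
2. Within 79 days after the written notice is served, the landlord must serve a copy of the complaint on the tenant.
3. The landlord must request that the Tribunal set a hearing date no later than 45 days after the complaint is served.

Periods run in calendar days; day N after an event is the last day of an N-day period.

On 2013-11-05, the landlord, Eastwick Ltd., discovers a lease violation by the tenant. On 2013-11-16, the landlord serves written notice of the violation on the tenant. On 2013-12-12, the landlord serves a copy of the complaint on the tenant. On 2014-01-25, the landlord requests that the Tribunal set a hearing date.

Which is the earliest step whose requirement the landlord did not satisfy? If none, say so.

None — every step was satisfied

Step 1 — counting 16 days from 2013-11-05 (when the violation is discovered) gives a deadline of 2013-11-21; completed 2013-11-16, before the deadline.
Step 2 — counting 79 days from 2013-11-16 (when the written notice is served) gives a deadline of 2014-02-03; 2013-12-12 is within that limit.
Step 3 — counting 45 days from 2013-12-12 (when the complaint is served) gives a deadline of 2014-01-26; 2014-01-25 is within that limit.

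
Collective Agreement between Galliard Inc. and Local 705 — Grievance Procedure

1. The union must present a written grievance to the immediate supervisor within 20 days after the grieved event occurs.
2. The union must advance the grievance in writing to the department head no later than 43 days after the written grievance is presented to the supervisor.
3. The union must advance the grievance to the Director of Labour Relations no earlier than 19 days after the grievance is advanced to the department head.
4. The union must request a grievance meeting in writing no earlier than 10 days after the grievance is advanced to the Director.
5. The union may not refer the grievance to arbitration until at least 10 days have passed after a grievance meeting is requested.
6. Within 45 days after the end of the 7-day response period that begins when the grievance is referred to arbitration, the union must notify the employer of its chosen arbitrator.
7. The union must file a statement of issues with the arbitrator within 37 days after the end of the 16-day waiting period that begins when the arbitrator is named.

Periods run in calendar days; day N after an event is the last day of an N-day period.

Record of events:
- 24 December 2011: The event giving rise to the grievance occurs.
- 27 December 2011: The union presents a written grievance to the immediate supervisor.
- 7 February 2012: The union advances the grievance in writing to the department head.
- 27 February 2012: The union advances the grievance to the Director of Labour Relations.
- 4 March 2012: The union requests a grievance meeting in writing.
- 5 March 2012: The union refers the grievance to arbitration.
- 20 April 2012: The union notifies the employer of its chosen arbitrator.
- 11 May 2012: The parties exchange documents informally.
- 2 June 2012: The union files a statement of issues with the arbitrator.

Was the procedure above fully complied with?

No

Step 1 — counting 20 days from 24 December 2011 (when the grieved event occurs) gives a deadline of 13 January 2012; completed 27 December 2011, before the deadline.
Step 2 — counting 43 days from 27 December 2011 (when the written grievance is presented to the supervisor) gives a deadline of 8 February 2012; done 7 February 2012 — timely.
Step 3 — must wait 19 days from 7 February 2012 (when the grievance is advanced to the department head), so not before 26 February 2012; done 27 February 2012, after the minimum wait.
Step 4 — must wait 10 days from 27 February 2012 (when the grievance is advanced to the Director), so not before 8 March 2012; acted on 4 March 2012, 4 days prematurely.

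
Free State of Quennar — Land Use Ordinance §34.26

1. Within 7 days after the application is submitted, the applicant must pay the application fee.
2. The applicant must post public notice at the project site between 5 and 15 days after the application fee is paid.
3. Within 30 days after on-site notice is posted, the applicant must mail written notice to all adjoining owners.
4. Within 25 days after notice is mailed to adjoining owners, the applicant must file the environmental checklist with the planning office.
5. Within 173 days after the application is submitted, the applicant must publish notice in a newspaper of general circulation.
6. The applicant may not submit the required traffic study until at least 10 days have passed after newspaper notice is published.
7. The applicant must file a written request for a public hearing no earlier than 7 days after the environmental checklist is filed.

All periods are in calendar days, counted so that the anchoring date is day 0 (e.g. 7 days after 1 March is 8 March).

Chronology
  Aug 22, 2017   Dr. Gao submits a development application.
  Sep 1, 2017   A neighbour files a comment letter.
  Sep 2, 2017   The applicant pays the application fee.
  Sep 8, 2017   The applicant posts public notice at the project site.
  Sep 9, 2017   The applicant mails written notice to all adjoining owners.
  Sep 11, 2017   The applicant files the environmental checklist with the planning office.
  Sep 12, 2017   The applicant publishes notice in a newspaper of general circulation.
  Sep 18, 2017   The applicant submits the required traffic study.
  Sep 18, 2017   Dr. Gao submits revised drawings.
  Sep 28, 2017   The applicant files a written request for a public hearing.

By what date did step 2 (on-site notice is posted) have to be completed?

Step 2 runs from Sep 2, 2017, when the application fee is paid. The window is 5–15 days after Sep 2, 2017; it closes on Sep 17, 2017.

Sep 17, 2017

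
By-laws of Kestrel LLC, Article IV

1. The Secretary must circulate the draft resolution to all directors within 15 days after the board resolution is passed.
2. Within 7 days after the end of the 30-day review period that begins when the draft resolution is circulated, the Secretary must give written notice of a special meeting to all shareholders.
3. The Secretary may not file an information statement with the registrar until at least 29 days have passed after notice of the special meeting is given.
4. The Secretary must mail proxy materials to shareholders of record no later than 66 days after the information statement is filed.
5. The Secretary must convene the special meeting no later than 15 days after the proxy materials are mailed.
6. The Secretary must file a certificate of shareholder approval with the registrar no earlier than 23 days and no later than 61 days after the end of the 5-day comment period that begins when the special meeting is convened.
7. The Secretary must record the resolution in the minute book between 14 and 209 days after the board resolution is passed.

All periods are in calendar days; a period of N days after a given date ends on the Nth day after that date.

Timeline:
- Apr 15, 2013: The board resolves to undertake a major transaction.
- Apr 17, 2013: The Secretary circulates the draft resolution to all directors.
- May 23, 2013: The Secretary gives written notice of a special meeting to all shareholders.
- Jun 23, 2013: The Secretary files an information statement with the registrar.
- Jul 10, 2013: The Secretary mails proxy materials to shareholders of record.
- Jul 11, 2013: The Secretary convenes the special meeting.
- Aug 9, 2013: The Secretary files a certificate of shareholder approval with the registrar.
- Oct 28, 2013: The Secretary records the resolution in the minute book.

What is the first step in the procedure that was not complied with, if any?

None — every step was satisfied

(1) due by Apr 15, 2013 + 15 days = Apr 30, 2013; Apr 17, 2013 is within that limit.
(2) due by May 17, 2013 + 7 days = May 24, 2013; done May 23, 2013 — timely.
(3) permitted from May 23, 2013 + 29 days = Jun 21, 2013 onward; done Jun 23, 2013 — permitted.
(4) due by Jun 23, 2013 + 66 days = Aug 28, 2013; done Jul 10, 2013 — timely.
(5) due by Jul 10, 2013 + 15 days = Jul 25, 2013; completed Jul 11, 2013, before the deadline.
(6) the permitted window runs from Jul 16, 2013 + 23 = Aug 8, 2013 to Jul 16, 2013 + 61 = Sep 15, 2013; done Aug 9, 2013, which is between those dates.
(7) the permitted window runs from Apr 15, 2013 + 14 = Apr 29, 2013 to Apr 15, 2013 + 209 = Nov 10, 2013; done Oct 28, 2013 — within the window.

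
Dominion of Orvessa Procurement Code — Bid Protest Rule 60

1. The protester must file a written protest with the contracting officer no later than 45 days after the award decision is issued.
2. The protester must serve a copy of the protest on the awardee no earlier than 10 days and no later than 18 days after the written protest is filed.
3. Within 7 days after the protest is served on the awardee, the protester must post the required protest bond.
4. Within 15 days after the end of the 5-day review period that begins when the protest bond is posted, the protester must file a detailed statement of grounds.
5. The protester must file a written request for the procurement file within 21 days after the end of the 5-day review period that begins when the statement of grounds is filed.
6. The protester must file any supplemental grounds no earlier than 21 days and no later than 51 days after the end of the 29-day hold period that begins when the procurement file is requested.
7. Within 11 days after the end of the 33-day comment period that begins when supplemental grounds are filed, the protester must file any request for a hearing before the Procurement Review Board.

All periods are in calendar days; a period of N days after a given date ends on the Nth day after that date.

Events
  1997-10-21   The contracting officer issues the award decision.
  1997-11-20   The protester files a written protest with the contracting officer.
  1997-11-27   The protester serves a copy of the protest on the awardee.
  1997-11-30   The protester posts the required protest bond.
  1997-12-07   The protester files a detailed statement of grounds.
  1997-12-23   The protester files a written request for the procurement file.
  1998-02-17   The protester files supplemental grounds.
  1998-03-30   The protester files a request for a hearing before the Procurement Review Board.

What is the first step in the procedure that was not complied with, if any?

Step 2

Step 1: 45 days after 1997-10-21 (when the award decision is issued) is 1997-12-05; done 1997-11-20 — timely.
Step 2: the window is 10–18 days after 1997-11-20 (when the written protest is filed), so 1997-11-30 through 1997-12-08; done 1997-11-27 — 3 days before the window opened.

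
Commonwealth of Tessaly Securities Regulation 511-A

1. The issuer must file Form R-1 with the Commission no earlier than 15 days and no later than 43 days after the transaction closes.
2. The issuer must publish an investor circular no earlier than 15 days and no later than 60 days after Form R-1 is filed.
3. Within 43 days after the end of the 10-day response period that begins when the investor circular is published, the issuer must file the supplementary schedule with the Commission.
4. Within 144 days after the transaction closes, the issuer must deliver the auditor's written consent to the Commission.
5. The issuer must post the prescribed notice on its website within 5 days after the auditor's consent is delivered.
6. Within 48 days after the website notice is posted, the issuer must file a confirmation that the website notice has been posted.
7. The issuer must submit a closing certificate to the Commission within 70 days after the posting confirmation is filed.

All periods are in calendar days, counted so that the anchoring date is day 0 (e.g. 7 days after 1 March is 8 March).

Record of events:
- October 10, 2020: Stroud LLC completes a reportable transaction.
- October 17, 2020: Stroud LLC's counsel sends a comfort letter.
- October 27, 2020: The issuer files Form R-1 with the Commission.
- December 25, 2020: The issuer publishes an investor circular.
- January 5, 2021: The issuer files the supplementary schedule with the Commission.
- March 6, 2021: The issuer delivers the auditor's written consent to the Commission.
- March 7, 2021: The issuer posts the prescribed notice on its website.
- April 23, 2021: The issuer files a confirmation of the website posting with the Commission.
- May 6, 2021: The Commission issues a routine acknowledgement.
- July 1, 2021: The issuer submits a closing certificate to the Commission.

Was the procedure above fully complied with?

No

Step 1: the window is 15–43 days after October 10, 2020 (when the transaction closes), so October 25, 2020 through November 22, 2020; done October 27, 2020, which is between those dates.
Step 2: the window is 15–60 days after October 27, 2020 (when Form R-1 is filed), so November 11, 2020 through December 26, 2020; done December 25, 2020 — within the window.
Step 3: 43 days after January 4, 2021 (end of the 10-day response period, which began when the investor circular is published on December 25, 2020) is February 16, 2021; January 5, 2021 is within that limit.
Step 4: 144 days after October 10, 2020 (when the transaction closes) is March 3, 2021; March 6, 2021 misses that deadline by 3 days.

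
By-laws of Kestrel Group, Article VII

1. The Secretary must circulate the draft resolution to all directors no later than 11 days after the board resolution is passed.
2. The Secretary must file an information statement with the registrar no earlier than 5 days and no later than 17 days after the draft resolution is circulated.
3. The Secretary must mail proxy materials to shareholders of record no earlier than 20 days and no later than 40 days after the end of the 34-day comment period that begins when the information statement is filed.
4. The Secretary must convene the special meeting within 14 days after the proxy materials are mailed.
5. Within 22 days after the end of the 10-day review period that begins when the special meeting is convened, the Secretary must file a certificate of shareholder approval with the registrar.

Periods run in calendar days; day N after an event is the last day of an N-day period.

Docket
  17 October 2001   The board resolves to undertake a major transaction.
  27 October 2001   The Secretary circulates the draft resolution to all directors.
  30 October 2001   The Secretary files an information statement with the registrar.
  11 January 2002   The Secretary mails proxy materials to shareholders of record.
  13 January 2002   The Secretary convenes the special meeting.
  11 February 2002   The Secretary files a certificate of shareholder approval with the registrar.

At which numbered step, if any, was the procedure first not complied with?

(1) due by 17 October 2001 + 11 days = 28 October 2001; completed 27 October 2001, before the deadline.
(2) the permitted window runs from 27 October 2001 + 5 = 1 November 2001 to 27 October 2001 + 17 = 13 November 2001; 30 October 2001 is 2 days too early.

Step 2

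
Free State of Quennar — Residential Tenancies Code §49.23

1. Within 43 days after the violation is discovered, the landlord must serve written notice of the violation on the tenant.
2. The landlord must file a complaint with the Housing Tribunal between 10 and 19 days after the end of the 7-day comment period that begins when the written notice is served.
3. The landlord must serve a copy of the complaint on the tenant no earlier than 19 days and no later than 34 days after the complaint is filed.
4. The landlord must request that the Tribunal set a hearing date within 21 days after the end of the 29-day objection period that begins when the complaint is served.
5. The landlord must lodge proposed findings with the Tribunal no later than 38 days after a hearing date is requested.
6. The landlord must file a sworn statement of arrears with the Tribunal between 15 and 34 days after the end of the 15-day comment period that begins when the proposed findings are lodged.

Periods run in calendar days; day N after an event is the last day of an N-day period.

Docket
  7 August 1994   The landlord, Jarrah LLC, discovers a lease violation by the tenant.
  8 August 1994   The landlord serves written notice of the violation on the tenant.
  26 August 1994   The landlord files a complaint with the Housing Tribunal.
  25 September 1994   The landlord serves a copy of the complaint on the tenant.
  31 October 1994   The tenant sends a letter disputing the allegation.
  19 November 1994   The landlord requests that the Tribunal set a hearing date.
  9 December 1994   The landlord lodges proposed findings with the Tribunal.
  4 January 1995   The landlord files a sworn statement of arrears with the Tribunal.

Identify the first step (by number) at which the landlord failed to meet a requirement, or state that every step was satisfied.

(1) due by 7 August 1994 + 43 days = 19 September 1994; 8 August 1994 is within that limit.
(2) the permitted window runs from 15 August 1994 + 10 = 25 August 1994 to 15 August 1994 + 19 = 3 September 1994; done 26 August 1994, which is between those dates.
(3) the permitted window runs from 26 August 1994 + 19 = 14 September 1994 to 26 August 1994 + 34 = 29 September 1994; done 25 September 1994 — within the window.
(4) due by 24 October 1994 + 21 days = 14 November 1994; 19 November 1994 misses that deadline by 5 days.

Step 4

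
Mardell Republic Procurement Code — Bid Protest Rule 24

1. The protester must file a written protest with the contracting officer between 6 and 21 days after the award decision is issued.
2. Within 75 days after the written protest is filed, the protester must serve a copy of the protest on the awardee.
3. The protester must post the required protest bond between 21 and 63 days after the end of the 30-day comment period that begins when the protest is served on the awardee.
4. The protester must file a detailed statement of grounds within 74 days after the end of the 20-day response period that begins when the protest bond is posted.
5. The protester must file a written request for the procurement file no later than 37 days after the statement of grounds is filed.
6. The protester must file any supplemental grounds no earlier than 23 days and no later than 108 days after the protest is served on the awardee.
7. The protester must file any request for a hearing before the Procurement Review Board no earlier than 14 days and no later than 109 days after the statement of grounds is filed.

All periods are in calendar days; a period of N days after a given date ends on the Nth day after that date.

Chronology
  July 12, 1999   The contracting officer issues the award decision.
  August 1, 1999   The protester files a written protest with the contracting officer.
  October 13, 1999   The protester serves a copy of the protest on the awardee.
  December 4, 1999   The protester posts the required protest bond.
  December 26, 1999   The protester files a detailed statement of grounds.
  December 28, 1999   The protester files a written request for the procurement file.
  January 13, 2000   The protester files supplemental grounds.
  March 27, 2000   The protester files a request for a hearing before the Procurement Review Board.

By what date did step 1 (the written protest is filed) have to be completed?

Step 1 runs from July 12, 1999, when the award decision is issued. The window is 6–21 days after July 12, 1999; it closes on August 2, 1999.

August 2, 1999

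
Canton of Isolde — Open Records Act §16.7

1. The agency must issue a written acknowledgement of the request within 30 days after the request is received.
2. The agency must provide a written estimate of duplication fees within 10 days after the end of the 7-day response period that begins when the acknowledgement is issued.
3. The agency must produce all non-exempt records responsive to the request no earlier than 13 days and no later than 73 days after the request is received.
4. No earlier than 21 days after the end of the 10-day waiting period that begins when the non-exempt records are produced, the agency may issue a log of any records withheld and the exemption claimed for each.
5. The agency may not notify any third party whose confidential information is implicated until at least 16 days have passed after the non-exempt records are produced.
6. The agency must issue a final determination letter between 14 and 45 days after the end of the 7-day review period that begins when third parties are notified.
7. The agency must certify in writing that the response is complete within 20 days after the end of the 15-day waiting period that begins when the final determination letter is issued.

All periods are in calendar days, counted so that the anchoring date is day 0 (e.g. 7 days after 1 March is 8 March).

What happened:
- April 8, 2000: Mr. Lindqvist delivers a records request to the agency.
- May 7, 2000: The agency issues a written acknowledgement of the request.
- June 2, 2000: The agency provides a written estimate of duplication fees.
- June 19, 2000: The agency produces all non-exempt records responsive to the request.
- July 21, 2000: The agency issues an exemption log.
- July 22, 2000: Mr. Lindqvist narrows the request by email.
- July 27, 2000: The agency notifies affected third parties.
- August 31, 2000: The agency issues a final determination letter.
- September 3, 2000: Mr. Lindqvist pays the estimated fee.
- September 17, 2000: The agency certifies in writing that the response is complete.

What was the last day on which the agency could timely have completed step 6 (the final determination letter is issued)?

September 17, 2000

Third parties are notified on July 27, 2000; the 7-day review period therefore ends August 3, 2000, and step 6 runs from that date. The window is 14–45 days after August 3, 2000; it closes on September 17, 2000.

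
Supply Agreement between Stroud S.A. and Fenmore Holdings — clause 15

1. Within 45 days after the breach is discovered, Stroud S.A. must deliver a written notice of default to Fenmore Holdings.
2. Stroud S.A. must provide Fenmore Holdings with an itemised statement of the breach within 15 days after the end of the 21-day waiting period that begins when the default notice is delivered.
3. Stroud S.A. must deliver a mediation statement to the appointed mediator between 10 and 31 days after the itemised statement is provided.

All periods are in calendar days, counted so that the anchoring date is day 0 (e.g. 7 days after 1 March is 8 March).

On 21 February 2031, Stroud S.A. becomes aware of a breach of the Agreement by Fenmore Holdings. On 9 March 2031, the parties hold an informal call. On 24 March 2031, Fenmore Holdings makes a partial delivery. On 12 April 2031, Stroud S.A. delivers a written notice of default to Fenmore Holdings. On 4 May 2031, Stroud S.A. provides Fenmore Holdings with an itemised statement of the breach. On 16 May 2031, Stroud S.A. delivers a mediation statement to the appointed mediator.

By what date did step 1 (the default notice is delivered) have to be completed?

Step 1 runs from 21 February 2031, when the breach is discovered. 45 days after 21 February 2031 is 7 April 2031.

7 April 2031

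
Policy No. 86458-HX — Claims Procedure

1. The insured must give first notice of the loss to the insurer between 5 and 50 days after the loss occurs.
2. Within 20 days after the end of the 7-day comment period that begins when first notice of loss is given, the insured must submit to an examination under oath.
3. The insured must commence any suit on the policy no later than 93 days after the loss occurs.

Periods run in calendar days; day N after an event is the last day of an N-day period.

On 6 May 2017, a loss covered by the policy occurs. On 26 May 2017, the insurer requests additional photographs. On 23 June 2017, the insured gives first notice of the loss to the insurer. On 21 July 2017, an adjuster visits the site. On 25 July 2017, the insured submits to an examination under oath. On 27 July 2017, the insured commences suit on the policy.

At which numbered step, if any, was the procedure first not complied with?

Step 2

Step 1: the window is 5–50 days after 6 May 2017 (when the loss occurs), so 11 May 2017 through 25 June 2017; done 23 June 2017 — within the window.
Step 2: 20 days after 30 June 2017 (end of the 7-day comment period, which began when first notice of loss is given on 23 June 2017) is 20 July 2017; not done until 25 July 2017, 5 days after the deadline.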